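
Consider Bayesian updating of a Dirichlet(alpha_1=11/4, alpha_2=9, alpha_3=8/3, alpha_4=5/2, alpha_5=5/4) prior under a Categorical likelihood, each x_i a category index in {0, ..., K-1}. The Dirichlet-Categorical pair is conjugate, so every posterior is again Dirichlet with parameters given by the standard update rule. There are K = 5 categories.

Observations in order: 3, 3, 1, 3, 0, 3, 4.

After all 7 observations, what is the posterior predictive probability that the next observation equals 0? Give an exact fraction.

45/302

obs 1: x=3 → posterior Dirichlet(11/4, 9, 8/3, 7/2, 5/4)
obs 2: x=3 → posterior Dirichlet(11/4, 9, 8/3, 9/2, 5/4)
obs 3: x=1 → posterior Dirichlet(11/4, 10, 8/3, 9/2, 5/4)
obs 4: x=3 → posterior Dirichlet(11/4, 10, 8/3, 11/2, 5/4)
obs 5: x=0 → posterior Dirichlet(15/4, 10, 8/3, 11/2, 5/4)
obs 6: x=3 → posterior Dirichlet(15/4, 10, 8/3, 13/2, 5/4)
obs 7: x=4 → posterior Dirichlet(15/4, 10, 8/3, 13/2, 9/4)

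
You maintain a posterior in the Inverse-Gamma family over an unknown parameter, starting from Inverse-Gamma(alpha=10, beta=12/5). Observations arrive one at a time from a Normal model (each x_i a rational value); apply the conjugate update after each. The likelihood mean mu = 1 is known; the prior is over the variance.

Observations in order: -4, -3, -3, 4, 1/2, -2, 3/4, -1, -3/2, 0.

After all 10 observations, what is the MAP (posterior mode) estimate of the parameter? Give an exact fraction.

7309/2560

obs 1: x=-4 → posterior Inverse-Gamma(21/2, 149/10)
obs 2: x=-3 → posterior Inverse-Gamma(11, 229/10)
obs 3: x=-3 → posterior Inverse-Gamma(23/2, 309/10)
obs 4: x=4 → posterior Inverse-Gamma(12, 177/5)
obs 5: x=1/2 → posterior Inverse-Gamma(25/2, 1421/40)
obs 6: x=-2 → posterior Inverse-Gamma(13, 1601/40)
obs 7: x=3/4 → posterior Inverse-Gamma(27/2, 6409/160)
obs 8: x=-1 → posterior Inverse-Gamma(14, 6729/160)
obs 9: x=-3/2 → posterior Inverse-Gamma(29/2, 7229/160)
obs 10: x=0 → posterior Inverse-Gamma(15, 7309/160)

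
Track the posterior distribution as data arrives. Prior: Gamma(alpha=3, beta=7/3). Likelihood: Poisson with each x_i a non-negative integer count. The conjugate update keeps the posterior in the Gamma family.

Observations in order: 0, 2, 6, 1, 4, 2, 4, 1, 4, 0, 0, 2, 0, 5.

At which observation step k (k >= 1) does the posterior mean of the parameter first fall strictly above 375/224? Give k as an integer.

k = 3

obs 1: x=0 → posterior Gamma(3, 10/3)
obs 2: x=2 → posterior Gamma(5, 13/3)
obs 3: x=6 → posterior Gamma(11, 16/3)
obs 4: x=1 → posterior Gamma(12, 19/3)
obs 5: x=4 → posterior Gamma(16, 22/3)
obs 6: x=2 → posterior Gamma(18, 25/3)
obs 7: x=4 → posterior Gamma(22, 28/3)
obs 8: x=1 → posterior Gamma(23, 31/3)
obs 9: x=4 → posterior Gamma(27, 34/3)
obs 10: x=0 → posterior Gamma(27, 37/3)
obs 11: x=0 → posterior Gamma(27, 40/3)
obs 12: x=2 → posterior Gamma(29, 43/3)
obs 13: x=0 → posterior Gamma(29, 46/3)
obs 14: x=5 → posterior Gamma(34, 49/3)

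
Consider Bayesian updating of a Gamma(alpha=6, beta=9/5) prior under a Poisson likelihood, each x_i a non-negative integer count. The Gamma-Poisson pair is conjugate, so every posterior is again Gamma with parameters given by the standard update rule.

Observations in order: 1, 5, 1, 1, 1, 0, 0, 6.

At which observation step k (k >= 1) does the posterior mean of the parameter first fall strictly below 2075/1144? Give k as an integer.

k = 7

obs 1: x=1 → posterior Gamma(7, 14/5)
obs 2: x=5 → posterior Gamma(12, 19/5)
obs 3: x=1 → posterior Gamma(13, 24/5)
obs 4: x=1 → posterior Gamma(14, 29/5)
obs 5: x=1 → posterior Gamma(15, 34/5)
obs 6: x=0 → posterior Gamma(15, 39/5)
obs 7: x=0 → posterior Gamma(15, 44/5)
obs 8: x=6 → posterior Gamma(21, 49/5)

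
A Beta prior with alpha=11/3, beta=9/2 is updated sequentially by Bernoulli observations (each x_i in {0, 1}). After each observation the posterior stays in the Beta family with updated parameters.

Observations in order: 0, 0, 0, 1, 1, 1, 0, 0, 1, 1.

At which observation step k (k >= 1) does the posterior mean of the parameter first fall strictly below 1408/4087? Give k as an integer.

k = 3

obs 1: x=0 → posterior Beta(11/3, 11/2)
obs 2: x=0 → posterior Beta(11/3, 13/2)
obs 3: x=0 → posterior Beta(11/3, 15/2)
obs 4: x=1 → posterior Beta(14/3, 15/2)
obs 5: x=1 → posterior Beta(17/3, 15/2)
obs 6: x=1 → posterior Beta(20/3, 15/2)
obs 7: x=0 → posterior Beta(20/3, 17/2)
obs 8: x=0 → posterior Beta(20/3, 19/2)
obs 9: x=1 → posterior Beta(23/3, 19/2)
obs 10: x=1 → posterior Beta(26/3, 19/2)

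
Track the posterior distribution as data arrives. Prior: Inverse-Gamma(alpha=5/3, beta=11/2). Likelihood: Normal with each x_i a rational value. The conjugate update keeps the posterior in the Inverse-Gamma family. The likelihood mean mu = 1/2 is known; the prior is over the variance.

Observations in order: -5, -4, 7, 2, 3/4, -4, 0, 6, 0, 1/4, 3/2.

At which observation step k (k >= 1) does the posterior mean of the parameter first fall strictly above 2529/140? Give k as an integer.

k = 2

obs 1: x=-5 → posterior Inverse-Gamma(13/6, 165/8)
obs 2: x=-4 → posterior Inverse-Gamma(8/3, 123/4)
obs 3: x=7 → posterior Inverse-Gamma(19/6, 415/8)
obs 4: x=2 → posterior Inverse-Gamma(11/3, 53)
obs 5: x=3/4 → posterior Inverse-Gamma(25/6, 1697/32)
obs 6: x=-4 → posterior Inverse-Gamma(14/3, 2021/32)
obs 7: x=0 → posterior Inverse-Gamma(31/6, 2025/32)
obs 8: x=6 → posterior Inverse-Gamma(17/3, 2509/32)
obs 9: x=0 → posterior Inverse-Gamma(37/6, 2513/32)
obs 10: x=1/4 → posterior Inverse-Gamma(20/3, 1257/16)
obs 11: x=3/2 → posterior Inverse-Gamma(43/6, 1265/16)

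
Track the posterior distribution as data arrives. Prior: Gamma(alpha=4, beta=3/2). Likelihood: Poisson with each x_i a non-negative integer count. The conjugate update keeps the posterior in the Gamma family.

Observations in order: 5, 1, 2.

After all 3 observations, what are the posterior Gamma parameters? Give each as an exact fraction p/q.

obs 1: x=5 → posterior Gamma(9, 5/2)
obs 2: x=1 → posterior Gamma(10, 7/2)
obs 3: x=2 → posterior Gamma(12, 9/2)

alpha=12, beta=9/2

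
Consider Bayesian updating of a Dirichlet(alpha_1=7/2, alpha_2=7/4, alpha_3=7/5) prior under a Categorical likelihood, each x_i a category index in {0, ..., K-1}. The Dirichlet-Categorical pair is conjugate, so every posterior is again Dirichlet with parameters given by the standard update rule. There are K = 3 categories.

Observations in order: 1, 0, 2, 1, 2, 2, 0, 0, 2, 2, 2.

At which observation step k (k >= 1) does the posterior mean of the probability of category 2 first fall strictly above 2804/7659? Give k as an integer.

obs 1: x=1 → posterior Dirichlet(7/2, 11/4, 7/5)
obs 2: x=0 → posterior Dirichlet(9/2, 11/4, 7/5)
obs 3: x=2 → posterior Dirichlet(9/2, 11/4, 12/5)
obs 4: x=1 → posterior Dirichlet(9/2, 15/4, 12/5)
obs 5: x=2 → posterior Dirichlet(9/2, 15/4, 17/5)
obs 6: x=2 → posterior Dirichlet(9/2, 15/4, 22/5)
obs 7: x=0 → posterior Dirichlet(11/2, 15/4, 22/5)
obs 8: x=0 → posterior Dirichlet(13/2, 15/4, 22/5)
obs 9: x=2 → posterior Dirichlet(13/2, 15/4, 27/5)
obs 10: x=2 → posterior Dirichlet(13/2, 15/4, 32/5)
obs 11: x=2 → posterior Dirichlet(13/2, 15/4, 37/5)

k = 10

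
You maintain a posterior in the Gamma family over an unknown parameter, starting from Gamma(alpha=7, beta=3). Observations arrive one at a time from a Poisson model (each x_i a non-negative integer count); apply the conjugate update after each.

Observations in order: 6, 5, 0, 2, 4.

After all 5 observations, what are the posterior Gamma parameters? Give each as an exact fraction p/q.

obs 1: x=6 → posterior Gamma(13, 4)
obs 2: x=5 → posterior Gamma(18, 5)
obs 3: x=0 → posterior Gamma(18, 6)
obs 4: x=2 → posterior Gamma(20, 7)
obs 5: x=4 → posterior Gamma(24, 8)

alpha=24, beta=8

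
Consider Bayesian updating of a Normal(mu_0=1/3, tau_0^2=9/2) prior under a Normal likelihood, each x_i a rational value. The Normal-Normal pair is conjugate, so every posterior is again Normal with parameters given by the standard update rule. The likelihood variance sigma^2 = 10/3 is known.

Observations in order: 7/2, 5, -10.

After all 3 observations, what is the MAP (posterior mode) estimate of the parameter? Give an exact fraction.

obs 1: x=7/2 → posterior Normal(607/282, 90/47)
obs 2: x=5 → posterior Normal(1417/444, 45/37)
obs 3: x=-10 → posterior Normal(-203/606, 90/101)

-203/606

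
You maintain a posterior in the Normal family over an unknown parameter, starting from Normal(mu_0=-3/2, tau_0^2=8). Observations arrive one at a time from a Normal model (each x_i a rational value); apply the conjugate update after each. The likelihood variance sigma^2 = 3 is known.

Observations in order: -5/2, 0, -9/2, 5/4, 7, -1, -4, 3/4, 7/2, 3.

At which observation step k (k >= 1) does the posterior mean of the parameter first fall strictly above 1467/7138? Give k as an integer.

obs 1: x=-5/2 → posterior Normal(-49/22, 24/11)
obs 2: x=0 → posterior Normal(-49/38, 24/19)
obs 3: x=-9/2 → posterior Normal(-121/54, 8/9)
obs 4: x=5/4 → posterior Normal(-101/70, 24/35)
obs 5: x=7 → posterior Normal(11/86, 24/43)
obs 6: x=-1 → posterior Normal(-5/102, 8/17)
obs 7: x=-4 → posterior Normal(-69/118, 24/59)
obs 8: x=3/4 → posterior Normal(-57/134, 24/67)
obs 9: x=7/2 → posterior Normal(-1/150, 8/25)
obs 10: x=3 → posterior Normal(47/166, 24/83)

k = 10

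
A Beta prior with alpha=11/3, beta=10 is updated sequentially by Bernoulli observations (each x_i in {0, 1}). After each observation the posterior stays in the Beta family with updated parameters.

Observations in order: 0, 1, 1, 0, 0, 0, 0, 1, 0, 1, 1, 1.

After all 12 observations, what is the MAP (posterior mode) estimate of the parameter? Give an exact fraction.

26/71

obs 1: x=0 → posterior Beta(11/3, 11)
obs 2: x=1 → posterior Beta(14/3, 11)
obs 3: x=1 → posterior Beta(17/3, 11)
obs 4: x=0 → posterior Beta(17/3, 12)
obs 5: x=0 → posterior Beta(17/3, 13)
obs 6: x=0 → posterior Beta(17/3, 14)
obs 7: x=0 → posterior Beta(17/3, 15)
obs 8: x=1 → posterior Beta(20/3, 15)
obs 9: x=0 → posterior Beta(20/3, 16)
obs 10: x=1 → posterior Beta(23/3, 16)
obs 11: x=1 → posterior Beta(26/3, 16)
obs 12: x=1 → posterior Beta(29/3, 16)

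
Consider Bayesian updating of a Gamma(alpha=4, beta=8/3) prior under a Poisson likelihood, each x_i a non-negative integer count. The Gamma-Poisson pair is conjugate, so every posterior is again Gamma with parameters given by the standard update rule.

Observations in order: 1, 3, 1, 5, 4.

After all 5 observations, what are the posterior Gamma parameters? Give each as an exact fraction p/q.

obs 1: x=1 → posterior Gamma(5, 11/3)
obs 2: x=3 → posterior Gamma(8, 14/3)
obs 3: x=1 → posterior Gamma(9, 17/3)
obs 4: x=5 → posterior Gamma(14, 20/3)
obs 5: x=4 → posterior Gamma(18, 23/3)

alpha=18, beta=23/3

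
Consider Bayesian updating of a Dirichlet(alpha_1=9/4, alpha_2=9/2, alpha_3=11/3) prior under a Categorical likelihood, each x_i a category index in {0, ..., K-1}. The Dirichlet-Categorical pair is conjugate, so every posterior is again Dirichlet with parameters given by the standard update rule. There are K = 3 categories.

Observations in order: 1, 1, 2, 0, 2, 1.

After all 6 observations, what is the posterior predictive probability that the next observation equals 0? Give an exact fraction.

obs 1: x=1 → posterior Dirichlet(9/4, 11/2, 11/3)
obs 2: x=1 → posterior Dirichlet(9/4, 13/2, 11/3)
obs 3: x=2 → posterior Dirichlet(9/4, 13/2, 14/3)
obs 4: x=0 → posterior Dirichlet(13/4, 13/2, 14/3)
obs 5: x=2 → posterior Dirichlet(13/4, 13/2, 17/3)
obs 6: x=1 → posterior Dirichlet(13/4, 15/2, 17/3)

39/197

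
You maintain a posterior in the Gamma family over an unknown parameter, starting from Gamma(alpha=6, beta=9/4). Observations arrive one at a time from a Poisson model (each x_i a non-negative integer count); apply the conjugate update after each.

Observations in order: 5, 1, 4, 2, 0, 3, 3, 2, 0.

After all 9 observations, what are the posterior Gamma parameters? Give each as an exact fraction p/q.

alpha=26, beta=45/4

obs 1: x=5 → posterior Gamma(11, 13/4)
obs 2: x=1 → posterior Gamma(12, 17/4)
obs 3: x=4 → posterior Gamma(16, 21/4)
obs 4: x=2 → posterior Gamma(18, 25/4)
obs 5: x=0 → posterior Gamma(18, 29/4)
obs 6: x=3 → posterior Gamma(21, 33/4)
obs 7: x=3 → posterior Gamma(24, 37/4)
obs 8: x=2 → posterior Gamma(26, 41/4)
obs 9: x=0 → posterior Gamma(26, 45/4)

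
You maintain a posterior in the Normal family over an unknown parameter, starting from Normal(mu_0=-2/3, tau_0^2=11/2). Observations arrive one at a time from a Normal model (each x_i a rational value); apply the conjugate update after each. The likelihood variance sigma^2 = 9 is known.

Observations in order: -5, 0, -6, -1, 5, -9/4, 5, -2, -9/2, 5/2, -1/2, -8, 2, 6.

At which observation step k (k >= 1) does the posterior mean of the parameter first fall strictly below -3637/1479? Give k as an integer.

k = 3

obs 1: x=-5 → posterior Normal(-67/29, 99/29)
obs 2: x=0 → posterior Normal(-67/40, 99/40)
obs 3: x=-6 → posterior Normal(-133/51, 33/17)
obs 4: x=-1 → posterior Normal(-72/31, 99/62)
obs 5: x=5 → posterior Normal(-89/73, 99/73)
obs 6: x=-9/4 → posterior Normal(-65/48, 33/28)
obs 7: x=5 → posterior Normal(-47/76, 99/95)
obs 8: x=-2 → posterior Normal(-323/424, 99/106)
obs 9: x=-9/2 → posterior Normal(-521/468, 11/13)
obs 10: x=5/2 → posterior Normal(-411/512, 99/128)
obs 11: x=-1/2 → posterior Normal(-433/556, 99/139)
obs 12: x=-8 → posterior Normal(-157/120, 33/50)
obs 13: x=2 → posterior Normal(-697/644, 99/161)
obs 14: x=6 → posterior Normal(-433/688, 99/172)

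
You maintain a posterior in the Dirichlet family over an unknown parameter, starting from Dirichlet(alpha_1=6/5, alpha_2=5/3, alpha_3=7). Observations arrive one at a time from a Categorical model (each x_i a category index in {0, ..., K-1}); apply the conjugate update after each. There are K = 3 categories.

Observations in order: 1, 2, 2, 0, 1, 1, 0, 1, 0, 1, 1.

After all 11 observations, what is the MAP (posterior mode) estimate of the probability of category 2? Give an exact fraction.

30/67

obs 1: x=1 → posterior Dirichlet(6/5, 8/3, 7)
obs 2: x=2 → posterior Dirichlet(6/5, 8/3, 8)
obs 3: x=2 → posterior Dirichlet(6/5, 8/3, 9)
obs 4: x=0 → posterior Dirichlet(11/5, 8/3, 9)
obs 5: x=1 → posterior Dirichlet(11/5, 11/3, 9)
obs 6: x=1 → posterior Dirichlet(11/5, 14/3, 9)
obs 7: x=0 → posterior Dirichlet(16/5, 14/3, 9)
obs 8: x=1 → posterior Dirichlet(16/5, 17/3, 9)
obs 9: x=0 → posterior Dirichlet(21/5, 17/3, 9)
obs 10: x=1 → posterior Dirichlet(21/5, 20/3, 9)
obs 11: x=1 → posterior Dirichlet(21/5, 23/3, 9)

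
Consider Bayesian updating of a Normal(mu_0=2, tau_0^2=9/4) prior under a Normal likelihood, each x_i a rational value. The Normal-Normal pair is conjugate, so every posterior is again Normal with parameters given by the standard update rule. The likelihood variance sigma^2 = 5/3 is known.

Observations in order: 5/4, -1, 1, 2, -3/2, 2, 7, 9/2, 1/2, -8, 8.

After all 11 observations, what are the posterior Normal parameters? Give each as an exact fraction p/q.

obs 1: x=5/4 → posterior Normal(295/188, 45/47)
obs 2: x=-1 → posterior Normal(187/296, 45/74)
obs 3: x=1 → posterior Normal(295/404, 45/101)
obs 4: x=2 → posterior Normal(511/512, 45/128)
obs 5: x=-3/2 → posterior Normal(349/620, 9/31)
obs 6: x=2 → posterior Normal(565/728, 45/182)
obs 7: x=7 → posterior Normal(1321/836, 45/209)
obs 8: x=9/2 → posterior Normal(1807/944, 45/236)
obs 9: x=1/2 → posterior Normal(1861/1052, 45/263)
obs 10: x=-8 → posterior Normal(997/1160, 9/58)
obs 11: x=8 → posterior Normal(1861/1268, 45/317)

mu_0=1861/1268, tau_0^2=45/317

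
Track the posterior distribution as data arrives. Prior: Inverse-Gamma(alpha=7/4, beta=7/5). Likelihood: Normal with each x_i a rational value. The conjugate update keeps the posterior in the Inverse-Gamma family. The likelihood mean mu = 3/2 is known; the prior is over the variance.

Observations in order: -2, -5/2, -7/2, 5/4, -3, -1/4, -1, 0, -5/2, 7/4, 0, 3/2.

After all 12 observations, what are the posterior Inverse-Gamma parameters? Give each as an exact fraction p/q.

obs 1: x=-2 → posterior Inverse-Gamma(9/4, 301/40)
obs 2: x=-5/2 → posterior Inverse-Gamma(11/4, 621/40)
obs 3: x=-7/2 → posterior Inverse-Gamma(13/4, 1121/40)
obs 4: x=5/4 → posterior Inverse-Gamma(15/4, 4489/160)
obs 5: x=-3 → posterior Inverse-Gamma(17/4, 6109/160)
obs 6: x=-1/4 → posterior Inverse-Gamma(19/4, 3177/80)
obs 7: x=-1 → posterior Inverse-Gamma(21/4, 3427/80)
obs 8: x=0 → posterior Inverse-Gamma(23/4, 3517/80)
obs 9: x=-5/2 → posterior Inverse-Gamma(25/4, 4157/80)
obs 10: x=7/4 → posterior Inverse-Gamma(27/4, 8319/160)
obs 11: x=0 → posterior Inverse-Gamma(29/4, 8499/160)
obs 12: x=3/2 → posterior Inverse-Gamma(31/4, 8499/160)

alpha=31/4, beta=8499/160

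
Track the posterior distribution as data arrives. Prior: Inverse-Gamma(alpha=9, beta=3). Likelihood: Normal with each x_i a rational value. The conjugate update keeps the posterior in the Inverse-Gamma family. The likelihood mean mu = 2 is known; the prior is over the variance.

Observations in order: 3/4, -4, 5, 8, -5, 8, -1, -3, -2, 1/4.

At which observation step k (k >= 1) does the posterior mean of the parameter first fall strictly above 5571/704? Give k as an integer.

k = 7

obs 1: x=3/4 → posterior Inverse-Gamma(19/2, 121/32)
obs 2: x=-4 → posterior Inverse-Gamma(10, 697/32)
obs 3: x=5 → posterior Inverse-Gamma(21/2, 841/32)
obs 4: x=8 → posterior Inverse-Gamma(11, 1417/32)
obs 5: x=-5 → posterior Inverse-Gamma(23/2, 2201/32)
obs 6: x=8 → posterior Inverse-Gamma(12, 2777/32)
obs 7: x=-1 → posterior Inverse-Gamma(25/2, 2921/32)
obs 8: x=-3 → posterior Inverse-Gamma(13, 3321/32)
obs 9: x=-2 → posterior Inverse-Gamma(27/2, 3577/32)
obs 10: x=1/4 → posterior Inverse-Gamma(14, 1813/16)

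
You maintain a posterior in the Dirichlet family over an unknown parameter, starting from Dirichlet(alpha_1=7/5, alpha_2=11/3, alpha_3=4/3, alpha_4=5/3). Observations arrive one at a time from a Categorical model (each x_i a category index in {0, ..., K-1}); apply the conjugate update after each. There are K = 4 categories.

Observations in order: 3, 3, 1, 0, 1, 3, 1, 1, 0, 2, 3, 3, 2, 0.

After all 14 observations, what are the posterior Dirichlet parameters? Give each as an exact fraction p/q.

obs 1: x=3 → posterior Dirichlet(7/5, 11/3, 4/3, 8/3)
obs 2: x=3 → posterior Dirichlet(7/5, 11/3, 4/3, 11/3)
obs 3: x=1 → posterior Dirichlet(7/5, 14/3, 4/3, 11/3)
obs 4: x=0 → posterior Dirichlet(12/5, 14/3, 4/3, 11/3)
obs 5: x=1 → posterior Dirichlet(12/5, 17/3, 4/3, 11/3)
obs 6: x=3 → posterior Dirichlet(12/5, 17/3, 4/3, 14/3)
obs 7: x=1 → posterior Dirichlet(12/5, 20/3, 4/3, 14/3)
obs 8: x=1 → posterior Dirichlet(12/5, 23/3, 4/3, 14/3)
obs 9: x=0 → posterior Dirichlet(17/5, 23/3, 4/3, 14/3)
obs 10: x=2 → posterior Dirichlet(17/5, 23/3, 7/3, 14/3)
obs 11: x=3 → posterior Dirichlet(17/5, 23/3, 7/3, 17/3)
obs 12: x=3 → posterior Dirichlet(17/5, 23/3, 7/3, 20/3)
obs 13: x=2 → posterior Dirichlet(17/5, 23/3, 10/3, 20/3)
obs 14: x=0 → posterior Dirichlet(22/5, 23/3, 10/3, 20/3)

alpha_1=22/5, alpha_2=23/3, alpha_3=10/3, alpha_4=20/3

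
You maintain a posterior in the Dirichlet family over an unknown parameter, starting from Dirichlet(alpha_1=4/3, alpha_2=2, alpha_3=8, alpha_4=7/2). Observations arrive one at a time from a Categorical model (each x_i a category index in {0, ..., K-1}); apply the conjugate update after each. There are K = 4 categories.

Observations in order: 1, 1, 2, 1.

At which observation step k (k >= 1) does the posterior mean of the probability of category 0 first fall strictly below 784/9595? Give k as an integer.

k = 2

obs 1: x=1 → posterior Dirichlet(4/3, 3, 8, 7/2)
obs 2: x=1 → posterior Dirichlet(4/3, 4, 8, 7/2)
obs 3: x=2 → posterior Dirichlet(4/3, 4, 9, 7/2)
obs 4: x=1 → posterior Dirichlet(4/3, 5, 9, 7/2)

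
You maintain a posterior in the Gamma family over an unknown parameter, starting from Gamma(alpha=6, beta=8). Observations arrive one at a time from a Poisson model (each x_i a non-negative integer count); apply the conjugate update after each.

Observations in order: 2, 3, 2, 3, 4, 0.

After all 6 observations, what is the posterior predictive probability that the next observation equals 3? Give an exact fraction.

25769822670987718880657408/224454829280376434326171875

obs 1: x=2 → posterior Gamma(8, 9)
obs 2: x=3 → posterior Gamma(11, 10)
obs 3: x=2 → posterior Gamma(13, 11)
obs 4: x=3 → posterior Gamma(16, 12)
obs 5: x=4 → posterior Gamma(20, 13)
obs 6: x=0 → posterior Gamma(20, 14)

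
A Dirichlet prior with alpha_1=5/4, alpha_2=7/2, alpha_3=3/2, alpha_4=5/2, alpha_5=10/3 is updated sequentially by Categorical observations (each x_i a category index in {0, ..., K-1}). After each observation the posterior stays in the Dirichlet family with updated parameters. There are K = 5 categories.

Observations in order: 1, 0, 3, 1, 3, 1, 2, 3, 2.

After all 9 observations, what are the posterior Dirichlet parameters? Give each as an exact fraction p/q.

alpha_1=9/4, alpha_2=13/2, alpha_3=7/2, alpha_4=11/2, alpha_5=10/3

obs 1: x=1 → posterior Dirichlet(5/4, 9/2, 3/2, 5/2, 10/3)
obs 2: x=0 → posterior Dirichlet(9/4, 9/2, 3/2, 5/2, 10/3)
obs 3: x=3 → posterior Dirichlet(9/4, 9/2, 3/2, 7/2, 10/3)
obs 4: x=1 → posterior Dirichlet(9/4, 11/2, 3/2, 7/2, 10/3)
obs 5: x=3 → posterior Dirichlet(9/4, 11/2, 3/2, 9/2, 10/3)
obs 6: x=1 → posterior Dirichlet(9/4, 13/2, 3/2, 9/2, 10/3)
obs 7: x=2 → posterior Dirichlet(9/4, 13/2, 5/2, 9/2, 10/3)
obs 8: x=3 → posterior Dirichlet(9/4, 13/2, 5/2, 11/2, 10/3)
obs 9: x=2 → posterior Dirichlet(9/4, 13/2, 7/2, 11/2, 10/3)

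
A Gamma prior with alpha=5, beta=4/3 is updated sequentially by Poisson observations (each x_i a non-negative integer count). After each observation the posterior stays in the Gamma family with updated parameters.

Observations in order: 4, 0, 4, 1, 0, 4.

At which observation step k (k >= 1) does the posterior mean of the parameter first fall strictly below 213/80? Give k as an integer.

k = 4

obs 1: x=4 → posterior Gamma(9, 7/3)
obs 2: x=0 → posterior Gamma(9, 10/3)
obs 3: x=4 → posterior Gamma(13, 13/3)
obs 4: x=1 → posterior Gamma(14, 16/3)
obs 5: x=0 → posterior Gamma(14, 19/3)
obs 6: x=4 → posterior Gamma(18, 22/3)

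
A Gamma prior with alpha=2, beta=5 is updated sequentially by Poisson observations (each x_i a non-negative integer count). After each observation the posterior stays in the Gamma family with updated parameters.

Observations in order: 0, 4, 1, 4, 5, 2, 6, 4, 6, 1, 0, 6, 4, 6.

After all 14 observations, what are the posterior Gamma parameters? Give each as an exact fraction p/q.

alpha=51, beta=19

obs 1: x=0 → posterior Gamma(2, 6)
obs 2: x=4 → posterior Gamma(6, 7)
obs 3: x=1 → posterior Gamma(7, 8)
obs 4: x=4 → posterior Gamma(11, 9)
obs 5: x=5 → posterior Gamma(16, 10)
obs 6: x=2 → posterior Gamma(18, 11)
obs 7: x=6 → posterior Gamma(24, 12)
obs 8: x=4 → posterior Gamma(28, 13)
obs 9: x=6 → posterior Gamma(34, 14)
obs 10: x=1 → posterior Gamma(35, 15)
obs 11: x=0 → posterior Gamma(35, 16)
obs 12: x=6 → posterior Gamma(41, 17)
obs 13: x=4 → posterior Gamma(45, 18)
obs 14: x=6 → posterior Gamma(51, 19)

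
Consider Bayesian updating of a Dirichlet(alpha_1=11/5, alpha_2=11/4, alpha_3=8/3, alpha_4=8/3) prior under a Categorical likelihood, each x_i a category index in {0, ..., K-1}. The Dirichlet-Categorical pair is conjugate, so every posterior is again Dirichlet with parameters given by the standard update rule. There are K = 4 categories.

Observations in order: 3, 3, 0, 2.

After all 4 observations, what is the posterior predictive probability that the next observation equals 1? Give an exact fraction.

obs 1: x=3 → posterior Dirichlet(11/5, 11/4, 8/3, 11/3)
obs 2: x=3 → posterior Dirichlet(11/5, 11/4, 8/3, 14/3)
obs 3: x=0 → posterior Dirichlet(16/5, 11/4, 8/3, 14/3)
obs 4: x=2 → posterior Dirichlet(16/5, 11/4, 11/3, 14/3)

165/857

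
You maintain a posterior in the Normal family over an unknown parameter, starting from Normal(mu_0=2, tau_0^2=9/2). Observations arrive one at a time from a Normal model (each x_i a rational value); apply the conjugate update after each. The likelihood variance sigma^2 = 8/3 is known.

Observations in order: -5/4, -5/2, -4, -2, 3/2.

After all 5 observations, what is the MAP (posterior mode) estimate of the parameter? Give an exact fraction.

-763/604

obs 1: x=-5/4 → posterior Normal(-7/172, 72/43)
obs 2: x=-5/2 → posterior Normal(-277/280, 36/35)
obs 3: x=-4 → posterior Normal(-709/388, 72/97)
obs 4: x=-2 → posterior Normal(-925/496, 18/31)
obs 5: x=3/2 → posterior Normal(-763/604, 72/151)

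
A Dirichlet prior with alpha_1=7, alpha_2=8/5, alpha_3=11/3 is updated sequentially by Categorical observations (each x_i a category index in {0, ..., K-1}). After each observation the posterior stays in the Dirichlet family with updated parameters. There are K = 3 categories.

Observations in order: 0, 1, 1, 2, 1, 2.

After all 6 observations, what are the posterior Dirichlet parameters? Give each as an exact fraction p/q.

obs 1: x=0 → posterior Dirichlet(8, 8/5, 11/3)
obs 2: x=1 → posterior Dirichlet(8, 13/5, 11/3)
obs 3: x=1 → posterior Dirichlet(8, 18/5, 11/3)
obs 4: x=2 → posterior Dirichlet(8, 18/5, 14/3)
obs 5: x=1 → posterior Dirichlet(8, 23/5, 14/3)
obs 6: x=2 → posterior Dirichlet(8, 23/5, 17/3)

alpha_1=8, alpha_2=23/5, alpha_3=17/3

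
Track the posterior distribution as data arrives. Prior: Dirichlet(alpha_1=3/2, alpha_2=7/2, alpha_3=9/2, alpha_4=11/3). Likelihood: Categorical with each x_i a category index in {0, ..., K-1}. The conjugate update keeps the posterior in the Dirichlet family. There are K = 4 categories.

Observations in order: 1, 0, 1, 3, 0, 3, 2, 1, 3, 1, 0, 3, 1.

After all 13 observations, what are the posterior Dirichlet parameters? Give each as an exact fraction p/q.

alpha_1=9/2, alpha_2=17/2, alpha_3=11/2, alpha_4=23/3

obs 1: x=1 → posterior Dirichlet(3/2, 9/2, 9/2, 11/3)
obs 2: x=0 → posterior Dirichlet(5/2, 9/2, 9/2, 11/3)
obs 3: x=1 → posterior Dirichlet(5/2, 11/2, 9/2, 11/3)
obs 4: x=3 → posterior Dirichlet(5/2, 11/2, 9/2, 14/3)
obs 5: x=0 → posterior Dirichlet(7/2, 11/2, 9/2, 14/3)
obs 6: x=3 → posterior Dirichlet(7/2, 11/2, 9/2, 17/3)
obs 7: x=2 → posterior Dirichlet(7/2, 11/2, 11/2, 17/3)
obs 8: x=1 → posterior Dirichlet(7/2, 13/2, 11/2, 17/3)
obs 9: x=3 → posterior Dirichlet(7/2, 13/2, 11/2, 20/3)
obs 10: x=1 → posterior Dirichlet(7/2, 15/2, 11/2, 20/3)
obs 11: x=0 → posterior Dirichlet(9/2, 15/2, 11/2, 20/3)
obs 12: x=3 → posterior Dirichlet(9/2, 15/2, 11/2, 23/3)
obs 13: x=1 → posterior Dirichlet(9/2, 17/2, 11/2, 23/3)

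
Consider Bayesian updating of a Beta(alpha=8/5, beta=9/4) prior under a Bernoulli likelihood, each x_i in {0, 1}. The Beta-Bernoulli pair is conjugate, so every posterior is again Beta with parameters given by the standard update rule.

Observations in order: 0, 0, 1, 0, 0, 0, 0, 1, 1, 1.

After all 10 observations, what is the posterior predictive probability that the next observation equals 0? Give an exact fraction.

obs 1: x=0 → posterior Beta(8/5, 13/4)
obs 2: x=0 → posterior Beta(8/5, 17/4)
obs 3: x=1 → posterior Beta(13/5, 17/4)
obs 4: x=0 → posterior Beta(13/5, 21/4)
obs 5: x=0 → posterior Beta(13/5, 25/4)
obs 6: x=0 → posterior Beta(13/5, 29/4)
obs 7: x=0 → posterior Beta(13/5, 33/4)
obs 8: x=1 → posterior Beta(18/5, 33/4)
obs 9: x=1 → posterior Beta(23/5, 33/4)
obs 10: x=1 → posterior Beta(28/5, 33/4)

165/277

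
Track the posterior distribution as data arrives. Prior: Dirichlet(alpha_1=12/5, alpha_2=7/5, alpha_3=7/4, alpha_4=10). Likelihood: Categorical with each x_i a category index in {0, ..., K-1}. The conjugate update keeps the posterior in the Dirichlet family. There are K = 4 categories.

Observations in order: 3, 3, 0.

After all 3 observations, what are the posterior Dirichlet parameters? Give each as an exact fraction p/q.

obs 1: x=3 → posterior Dirichlet(12/5, 7/5, 7/4, 11)
obs 2: x=3 → posterior Dirichlet(12/5, 7/5, 7/4, 12)
obs 3: x=0 → posterior Dirichlet(17/5, 7/5, 7/4, 12)

alpha_1=17/5, alpha_2=7/5, alpha_3=7/4, alpha_4=12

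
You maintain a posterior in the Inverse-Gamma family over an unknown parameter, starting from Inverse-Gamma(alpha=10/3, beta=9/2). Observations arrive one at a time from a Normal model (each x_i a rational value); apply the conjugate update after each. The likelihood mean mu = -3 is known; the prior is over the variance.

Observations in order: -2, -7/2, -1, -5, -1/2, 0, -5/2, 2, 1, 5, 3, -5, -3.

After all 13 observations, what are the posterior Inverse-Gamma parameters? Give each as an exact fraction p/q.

alpha=59/6, beta=715/8

obs 1: x=-2 → posterior Inverse-Gamma(23/6, 5)
obs 2: x=-7/2 → posterior Inverse-Gamma(13/3, 41/8)
obs 3: x=-1 → posterior Inverse-Gamma(29/6, 57/8)
obs 4: x=-5 → posterior Inverse-Gamma(16/3, 73/8)
obs 5: x=-1/2 → posterior Inverse-Gamma(35/6, 49/4)
obs 6: x=0 → posterior Inverse-Gamma(19/3, 67/4)
obs 7: x=-5/2 → posterior Inverse-Gamma(41/6, 135/8)
obs 8: x=2 → posterior Inverse-Gamma(22/3, 235/8)
obs 9: x=1 → posterior Inverse-Gamma(47/6, 299/8)
obs 10: x=5 → posterior Inverse-Gamma(25/3, 555/8)
obs 11: x=3 → posterior Inverse-Gamma(53/6, 699/8)
obs 12: x=-5 → posterior Inverse-Gamma(28/3, 715/8)
obs 13: x=-3 → posterior Inverse-Gamma(59/6, 715/8)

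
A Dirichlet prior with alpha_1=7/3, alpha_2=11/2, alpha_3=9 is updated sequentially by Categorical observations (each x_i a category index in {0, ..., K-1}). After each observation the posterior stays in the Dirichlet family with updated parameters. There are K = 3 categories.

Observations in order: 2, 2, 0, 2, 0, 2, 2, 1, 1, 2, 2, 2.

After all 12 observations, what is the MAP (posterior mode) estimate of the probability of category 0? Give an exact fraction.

4/31

obs 1: x=2 → posterior Dirichlet(7/3, 11/2, 10)
obs 2: x=2 → posterior Dirichlet(7/3, 11/2, 11)
obs 3: x=0 → posterior Dirichlet(10/3, 11/2, 11)
obs 4: x=2 → posterior Dirichlet(10/3, 11/2, 12)
obs 5: x=0 → posterior Dirichlet(13/3, 11/2, 12)
obs 6: x=2 → posterior Dirichlet(13/3, 11/2, 13)
obs 7: x=2 → posterior Dirichlet(13/3, 11/2, 14)
obs 8: x=1 → posterior Dirichlet(13/3, 13/2, 14)
obs 9: x=1 → posterior Dirichlet(13/3, 15/2, 14)
obs 10: x=2 → posterior Dirichlet(13/3, 15/2, 15)
obs 11: x=2 → posterior Dirichlet(13/3, 15/2, 16)
obs 12: x=2 → posterior Dirichlet(13/3, 15/2, 17)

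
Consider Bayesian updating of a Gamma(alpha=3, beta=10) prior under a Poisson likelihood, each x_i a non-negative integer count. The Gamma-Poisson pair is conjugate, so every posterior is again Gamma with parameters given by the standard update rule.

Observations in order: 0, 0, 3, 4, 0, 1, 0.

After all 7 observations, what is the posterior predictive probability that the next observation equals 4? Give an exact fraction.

obs 1: x=0 → posterior Gamma(3, 11)
obs 2: x=0 → posterior Gamma(3, 12)
obs 3: x=3 → posterior Gamma(6, 13)
obs 4: x=4 → posterior Gamma(10, 14)
obs 5: x=0 → posterior Gamma(10, 15)
obs 6: x=1 → posterior Gamma(11, 16)
obs 7: x=0 → posterior Gamma(11, 17)

34306168203940633/6746640616477458432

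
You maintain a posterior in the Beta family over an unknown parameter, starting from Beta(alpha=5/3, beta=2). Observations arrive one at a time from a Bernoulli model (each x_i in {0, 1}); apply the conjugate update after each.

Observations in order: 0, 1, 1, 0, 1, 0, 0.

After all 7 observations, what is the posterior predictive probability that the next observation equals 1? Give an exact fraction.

7/16

obs 1: x=0 → posterior Beta(5/3, 3)
obs 2: x=1 → posterior Beta(8/3, 3)
obs 3: x=1 → posterior Beta(11/3, 3)
obs 4: x=0 → posterior Beta(11/3, 4)
obs 5: x=1 → posterior Beta(14/3, 4)
obs 6: x=0 → posterior Beta(14/3, 5)
obs 7: x=0 → posterior Beta(14/3, 6)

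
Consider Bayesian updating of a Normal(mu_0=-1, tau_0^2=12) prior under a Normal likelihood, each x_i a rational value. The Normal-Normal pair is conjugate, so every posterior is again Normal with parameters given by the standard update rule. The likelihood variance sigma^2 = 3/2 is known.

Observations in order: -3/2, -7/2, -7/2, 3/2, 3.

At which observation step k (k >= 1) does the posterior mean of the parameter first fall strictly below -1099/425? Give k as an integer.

k = 3

obs 1: x=-3/2 → posterior Normal(-13/9, 4/3)
obs 2: x=-7/2 → posterior Normal(-41/17, 12/17)
obs 3: x=-7/2 → posterior Normal(-69/25, 12/25)
obs 4: x=3/2 → posterior Normal(-19/11, 4/11)
obs 5: x=3 → posterior Normal(-33/41, 12/41)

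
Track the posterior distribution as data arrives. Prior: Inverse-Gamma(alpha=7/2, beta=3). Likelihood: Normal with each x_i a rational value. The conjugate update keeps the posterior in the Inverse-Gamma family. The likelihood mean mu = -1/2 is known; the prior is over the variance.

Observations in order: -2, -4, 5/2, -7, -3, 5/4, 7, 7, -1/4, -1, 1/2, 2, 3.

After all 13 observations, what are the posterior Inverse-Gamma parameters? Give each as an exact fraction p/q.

alpha=10, beta=1707/16

obs 1: x=-2 → posterior Inverse-Gamma(4, 33/8)
obs 2: x=-4 → posterior Inverse-Gamma(9/2, 41/4)
obs 3: x=5/2 → posterior Inverse-Gamma(5, 59/4)
obs 4: x=-7 → posterior Inverse-Gamma(11/2, 287/8)
obs 5: x=-3 → posterior Inverse-Gamma(6, 39)
obs 6: x=5/4 → posterior Inverse-Gamma(13/2, 1297/32)
obs 7: x=7 → posterior Inverse-Gamma(7, 2197/32)
obs 8: x=7 → posterior Inverse-Gamma(15/2, 3097/32)
obs 9: x=-1/4 → posterior Inverse-Gamma(8, 1549/16)
obs 10: x=-1 → posterior Inverse-Gamma(17/2, 1551/16)
obs 11: x=1/2 → posterior Inverse-Gamma(9, 1559/16)
obs 12: x=2 → posterior Inverse-Gamma(19/2, 1609/16)
obs 13: x=3 → posterior Inverse-Gamma(10, 1707/16)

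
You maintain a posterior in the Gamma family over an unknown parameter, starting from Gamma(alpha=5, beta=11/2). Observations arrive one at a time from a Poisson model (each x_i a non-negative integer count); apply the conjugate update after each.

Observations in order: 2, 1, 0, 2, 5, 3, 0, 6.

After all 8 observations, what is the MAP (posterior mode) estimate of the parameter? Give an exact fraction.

46/27

obs 1: x=2 → posterior Gamma(7, 13/2)
obs 2: x=1 → posterior Gamma(8, 15/2)
obs 3: x=0 → posterior Gamma(8, 17/2)
obs 4: x=2 → posterior Gamma(10, 19/2)
obs 5: x=5 → posterior Gamma(15, 21/2)
obs 6: x=3 → posterior Gamma(18, 23/2)
obs 7: x=0 → posterior Gamma(18, 25/2)
obs 8: x=6 → posterior Gamma(24, 27/2)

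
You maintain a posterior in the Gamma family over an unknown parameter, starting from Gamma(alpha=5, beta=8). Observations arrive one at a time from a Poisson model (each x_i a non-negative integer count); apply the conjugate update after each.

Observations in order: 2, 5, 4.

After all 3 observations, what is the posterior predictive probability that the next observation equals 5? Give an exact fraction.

14841762745933808003/958439998111868780544

obs 1: x=2 → posterior Gamma(7, 9)
obs 2: x=5 → posterior Gamma(12, 10)
obs 3: x=4 → posterior Gamma(16, 11)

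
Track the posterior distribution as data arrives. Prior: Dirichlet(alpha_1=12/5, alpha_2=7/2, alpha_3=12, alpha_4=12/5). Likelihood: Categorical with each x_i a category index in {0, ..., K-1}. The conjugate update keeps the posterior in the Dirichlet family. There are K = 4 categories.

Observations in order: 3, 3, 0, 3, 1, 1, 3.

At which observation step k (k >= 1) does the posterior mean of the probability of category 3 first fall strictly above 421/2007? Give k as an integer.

k = 4

obs 1: x=3 → posterior Dirichlet(12/5, 7/2, 12, 17/5)
obs 2: x=3 → posterior Dirichlet(12/5, 7/2, 12, 22/5)
obs 3: x=0 → posterior Dirichlet(17/5, 7/2, 12, 22/5)
obs 4: x=3 → posterior Dirichlet(17/5, 7/2, 12, 27/5)
obs 5: x=1 → posterior Dirichlet(17/5, 9/2, 12, 27/5)
obs 6: x=1 → posterior Dirichlet(17/5, 11/2, 12, 27/5)
obs 7: x=3 → posterior Dirichlet(17/5, 11/2, 12, 32/5)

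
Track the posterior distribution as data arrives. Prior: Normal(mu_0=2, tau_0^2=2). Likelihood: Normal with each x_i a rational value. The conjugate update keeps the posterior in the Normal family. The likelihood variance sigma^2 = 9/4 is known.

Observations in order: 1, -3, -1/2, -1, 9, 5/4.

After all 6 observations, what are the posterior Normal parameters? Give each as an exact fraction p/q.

mu_0=24/19, tau_0^2=6/19

obs 1: x=1 → posterior Normal(26/17, 18/17)
obs 2: x=-3 → posterior Normal(2/25, 18/25)
obs 3: x=-1/2 → posterior Normal(-2/33, 6/11)
obs 4: x=-1 → posterior Normal(-10/41, 18/41)
obs 5: x=9 → posterior Normal(62/49, 18/49)
obs 6: x=5/4 → posterior Normal(24/19, 6/19)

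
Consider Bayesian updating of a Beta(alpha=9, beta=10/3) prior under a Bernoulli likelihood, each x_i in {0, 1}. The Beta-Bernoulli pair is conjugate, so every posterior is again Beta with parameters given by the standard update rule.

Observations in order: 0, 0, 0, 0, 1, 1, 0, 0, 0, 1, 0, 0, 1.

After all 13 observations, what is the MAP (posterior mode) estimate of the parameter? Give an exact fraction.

18/35

obs 1: x=0 → posterior Beta(9, 13/3)
obs 2: x=0 → posterior Beta(9, 16/3)
obs 3: x=0 → posterior Beta(9, 19/3)
obs 4: x=0 → posterior Beta(9, 22/3)
obs 5: x=1 → posterior Beta(10, 22/3)
obs 6: x=1 → posterior Beta(11, 22/3)
obs 7: x=0 → posterior Beta(11, 25/3)
obs 8: x=0 → posterior Beta(11, 28/3)
obs 9: x=0 → posterior Beta(11, 31/3)
obs 10: x=1 → posterior Beta(12, 31/3)
obs 11: x=0 → posterior Beta(12, 34/3)
obs 12: x=0 → posterior Beta(12, 37/3)
obs 13: x=1 → posterior Beta(13, 37/3)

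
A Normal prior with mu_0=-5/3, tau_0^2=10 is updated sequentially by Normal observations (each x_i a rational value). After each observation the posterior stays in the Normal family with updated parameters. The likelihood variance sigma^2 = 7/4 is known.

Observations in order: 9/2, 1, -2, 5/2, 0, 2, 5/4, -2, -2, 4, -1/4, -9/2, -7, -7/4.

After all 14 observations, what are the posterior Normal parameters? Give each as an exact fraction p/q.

obs 1: x=9/2 → posterior Normal(505/141, 70/47)
obs 2: x=1 → posterior Normal(625/261, 70/87)
obs 3: x=-2 → posterior Normal(385/381, 70/127)
obs 4: x=5/2 → posterior Normal(685/501, 70/167)
obs 5: x=0 → posterior Normal(685/621, 70/207)
obs 6: x=2 → posterior Normal(925/741, 70/247)
obs 7: x=5/4 → posterior Normal(1075/861, 10/41)
obs 8: x=-2 → posterior Normal(835/981, 70/327)
obs 9: x=-2 → posterior Normal(595/1101, 70/367)
obs 10: x=4 → posterior Normal(1075/1221, 70/407)
obs 11: x=-1/4 → posterior Normal(1045/1341, 70/447)
obs 12: x=-9/2 → posterior Normal(505/1461, 70/487)
obs 13: x=-7 → posterior Normal(-335/1581, 70/527)
obs 14: x=-7/4 → posterior Normal(-545/1701, 10/81)

mu_0=-545/1701, tau_0^2=10/81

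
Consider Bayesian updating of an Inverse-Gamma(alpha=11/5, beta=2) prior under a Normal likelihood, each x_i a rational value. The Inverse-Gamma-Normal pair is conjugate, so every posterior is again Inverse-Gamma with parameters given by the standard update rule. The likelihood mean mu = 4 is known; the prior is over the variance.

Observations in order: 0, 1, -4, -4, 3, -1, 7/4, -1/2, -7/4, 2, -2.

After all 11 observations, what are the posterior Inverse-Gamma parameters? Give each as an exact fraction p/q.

obs 1: x=0 → posterior Inverse-Gamma(27/10, 10)
obs 2: x=1 → posterior Inverse-Gamma(16/5, 29/2)
obs 3: x=-4 → posterior Inverse-Gamma(37/10, 93/2)
obs 4: x=-4 → posterior Inverse-Gamma(21/5, 157/2)
obs 5: x=3 → posterior Inverse-Gamma(47/10, 79)
obs 6: x=-1 → posterior Inverse-Gamma(26/5, 183/2)
obs 7: x=7/4 → posterior Inverse-Gamma(57/10, 3009/32)
obs 8: x=-1/2 → posterior Inverse-Gamma(31/5, 3333/32)
obs 9: x=-7/4 → posterior Inverse-Gamma(67/10, 1931/16)
obs 10: x=2 → posterior Inverse-Gamma(36/5, 1963/16)
obs 11: x=-2 → posterior Inverse-Gamma(77/10, 2251/16)

alpha=77/10, beta=2251/16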